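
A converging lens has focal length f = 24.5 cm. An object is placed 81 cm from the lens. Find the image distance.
1/di = 1/f − 1/do → di = 35.12 cm (real image)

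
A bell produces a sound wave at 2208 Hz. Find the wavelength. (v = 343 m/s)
λ = v/f = 0.1553 m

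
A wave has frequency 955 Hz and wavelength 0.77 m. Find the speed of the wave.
v = fλ = 735.4 m/s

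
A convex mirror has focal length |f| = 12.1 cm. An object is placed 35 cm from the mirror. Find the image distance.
f = −12.1 cm (convex); 1/di = 1/f − 1/do → di = -8.992 cm (virtual image, behind mirror)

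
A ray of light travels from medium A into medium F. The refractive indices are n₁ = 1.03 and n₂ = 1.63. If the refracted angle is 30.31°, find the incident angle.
sin θ₁ = (n₂/n₁)·sin θ₂ → θ₁ = 53°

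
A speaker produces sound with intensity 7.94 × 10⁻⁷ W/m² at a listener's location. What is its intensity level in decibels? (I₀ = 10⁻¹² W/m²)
β = 10·log₁₀(I/I₀) = 59 dB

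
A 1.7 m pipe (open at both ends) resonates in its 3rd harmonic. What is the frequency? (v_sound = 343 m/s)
fₙ = nv/(2L) = 302.6 Hz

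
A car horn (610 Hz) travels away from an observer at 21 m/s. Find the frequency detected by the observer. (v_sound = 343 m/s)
f_obs = f·v/(v + v_s) = 574.8 Hz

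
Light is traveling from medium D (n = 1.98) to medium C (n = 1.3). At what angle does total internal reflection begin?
θc = arcsin(n₂/n₁) = 41.04°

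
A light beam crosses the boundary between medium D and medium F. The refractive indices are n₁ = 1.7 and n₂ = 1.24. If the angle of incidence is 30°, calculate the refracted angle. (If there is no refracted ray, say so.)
sin θ₂ = (n₁/n₂)·sin θ₁ = 0.6855 → θ₂ = 43.27°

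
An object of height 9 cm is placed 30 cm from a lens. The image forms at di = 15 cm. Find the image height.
hi = (-di/do) × ho = -4.5 cm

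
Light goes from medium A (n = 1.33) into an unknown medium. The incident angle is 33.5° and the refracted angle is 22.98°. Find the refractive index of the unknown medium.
n₂ = n₁·sin θ₁ / sin θ₂ = 1.88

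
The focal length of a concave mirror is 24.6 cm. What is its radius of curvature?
R = 2|f| = 49.2 cm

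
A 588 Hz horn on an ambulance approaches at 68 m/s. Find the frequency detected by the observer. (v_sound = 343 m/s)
f_obs = f·v/(v − v_s) = 733.4 Hz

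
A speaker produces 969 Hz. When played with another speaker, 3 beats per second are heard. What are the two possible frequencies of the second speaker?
f₂ = 969 ± 3 Hz → 972 Hz or 966 Hz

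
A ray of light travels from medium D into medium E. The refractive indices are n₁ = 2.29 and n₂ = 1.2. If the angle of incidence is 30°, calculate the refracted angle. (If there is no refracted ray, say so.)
sin θ₂ = (n₁/n₂)·sin θ₁ = 0.9542 → θ₂ = 72.59°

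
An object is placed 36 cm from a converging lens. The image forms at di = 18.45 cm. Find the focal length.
1/f = 1/do + 1/di → f = 12.2 cm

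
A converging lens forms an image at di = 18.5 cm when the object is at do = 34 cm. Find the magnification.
M = −di/do = -0.5441 (inverted image)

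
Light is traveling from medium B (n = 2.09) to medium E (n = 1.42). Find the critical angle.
θc = arcsin(n₂/n₁) = 42.8°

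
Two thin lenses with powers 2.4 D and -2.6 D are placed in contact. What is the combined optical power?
P_total = P₁ + P₂ = -0.2 D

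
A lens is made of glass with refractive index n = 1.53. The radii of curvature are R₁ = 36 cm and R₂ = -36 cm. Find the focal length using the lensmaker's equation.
1/f = (n − 1)(1/R₁ − 1/R₂) → f = 33.96 cm (converging lens)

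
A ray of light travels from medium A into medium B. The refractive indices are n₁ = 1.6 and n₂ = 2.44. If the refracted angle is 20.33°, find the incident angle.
sin θ₁ = (n₂/n₁)·sin θ₂ → θ₁ = 31.99°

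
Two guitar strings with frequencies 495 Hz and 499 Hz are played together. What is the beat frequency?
4 Hz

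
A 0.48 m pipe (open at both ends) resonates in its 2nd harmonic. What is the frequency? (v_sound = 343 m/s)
fₙ = nv/(2L) = 714.6 Hz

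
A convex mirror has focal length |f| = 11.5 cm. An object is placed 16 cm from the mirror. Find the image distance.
f = −11.5 cm (convex); 1/di = 1/f − 1/do → di = -6.691 cm (virtual image, behind mirror)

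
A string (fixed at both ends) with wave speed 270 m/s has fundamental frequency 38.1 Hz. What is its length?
L = v/(2f₁) = 3.543 m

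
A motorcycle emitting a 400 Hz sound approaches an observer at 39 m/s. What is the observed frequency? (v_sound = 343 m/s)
f_obs = f·v/(v − v_s) = 451.3 Hz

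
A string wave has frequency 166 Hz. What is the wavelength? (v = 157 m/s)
λ = v/f = 0.9458 m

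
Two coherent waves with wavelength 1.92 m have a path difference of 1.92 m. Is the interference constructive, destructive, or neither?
constructive — path difference = 1λ, a whole number of wavelengths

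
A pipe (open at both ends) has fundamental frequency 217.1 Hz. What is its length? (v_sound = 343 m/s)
L = v/(2f₁) = 0.79 m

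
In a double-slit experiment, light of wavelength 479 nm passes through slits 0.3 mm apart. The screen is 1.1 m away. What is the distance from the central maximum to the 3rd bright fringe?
y = mλL/d = 5.269 mm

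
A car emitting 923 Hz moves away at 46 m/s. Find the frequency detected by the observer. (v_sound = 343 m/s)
f_obs = f·v/(v + v_s) = 813.9 Hz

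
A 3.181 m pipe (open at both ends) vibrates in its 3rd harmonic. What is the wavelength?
λₙ = 2L/n = 2.121 m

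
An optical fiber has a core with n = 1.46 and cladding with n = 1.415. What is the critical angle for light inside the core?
θc = arcsin(n_cladding/n_core) = 75.74°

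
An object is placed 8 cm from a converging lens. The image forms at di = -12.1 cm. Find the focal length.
1/f = 1/do + 1/di → f = 23.61 cm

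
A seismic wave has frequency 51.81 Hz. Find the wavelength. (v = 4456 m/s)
λ = v/f = 86.01 m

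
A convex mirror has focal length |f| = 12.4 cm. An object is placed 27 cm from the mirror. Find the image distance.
f = −12.4 cm (convex); 1/di = 1/f − 1/do → di = -8.497 cm (virtual image, behind mirror)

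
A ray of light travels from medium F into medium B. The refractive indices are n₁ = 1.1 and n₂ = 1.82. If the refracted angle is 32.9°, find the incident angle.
sin θ₁ = (n₂/n₁)·sin θ₂ → θ₁ = 63.99°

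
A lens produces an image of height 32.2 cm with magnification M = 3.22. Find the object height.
ho = |hi|/|M| = 10 cm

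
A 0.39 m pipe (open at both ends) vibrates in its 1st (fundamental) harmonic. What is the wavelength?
λₙ = 2L/n = 0.78 m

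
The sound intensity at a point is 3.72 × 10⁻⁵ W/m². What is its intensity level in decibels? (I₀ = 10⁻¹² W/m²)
β = 10·log₁₀(I/I₀) = 75.71 dB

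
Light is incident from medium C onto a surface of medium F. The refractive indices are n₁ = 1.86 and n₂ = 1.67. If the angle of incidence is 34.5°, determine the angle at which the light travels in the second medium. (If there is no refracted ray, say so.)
sin θ₂ = (n₁/n₂)·sin θ₁ = 0.6308 → θ₂ = 39.11°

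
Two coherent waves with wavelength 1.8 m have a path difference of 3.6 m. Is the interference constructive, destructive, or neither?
constructive — path difference = 2λ, a whole number of wavelengths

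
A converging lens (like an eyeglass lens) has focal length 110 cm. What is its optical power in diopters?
P = 1/f = 0.9091 D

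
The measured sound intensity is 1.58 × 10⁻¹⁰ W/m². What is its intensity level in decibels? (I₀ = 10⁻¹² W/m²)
β = 10·log₁₀(I/I₀) = 21.99 dB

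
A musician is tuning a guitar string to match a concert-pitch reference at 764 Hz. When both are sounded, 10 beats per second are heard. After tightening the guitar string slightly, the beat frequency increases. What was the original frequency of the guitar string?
774 Hz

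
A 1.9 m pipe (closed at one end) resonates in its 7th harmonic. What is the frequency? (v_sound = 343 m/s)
fₙ = nv/(4L) = 315.9 Hz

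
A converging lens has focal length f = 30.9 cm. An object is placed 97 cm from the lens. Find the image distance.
1/di = 1/f − 1/do → di = 45.34 cm (real image)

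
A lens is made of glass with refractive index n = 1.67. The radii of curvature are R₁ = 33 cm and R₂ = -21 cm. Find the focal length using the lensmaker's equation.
1/f = (n − 1)(1/R₁ − 1/R₂) → f = 19.15 cm (converging lens)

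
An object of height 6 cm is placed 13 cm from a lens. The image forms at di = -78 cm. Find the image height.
hi = (-di/do) × ho = 36 cm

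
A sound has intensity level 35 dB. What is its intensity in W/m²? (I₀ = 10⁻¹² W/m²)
I = I₀·10^(β/10) = 3.16 × 10⁻⁹ W/m²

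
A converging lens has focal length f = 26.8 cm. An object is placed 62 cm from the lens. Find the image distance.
1/di = 1/f − 1/do → di = 47.2 cm (real image)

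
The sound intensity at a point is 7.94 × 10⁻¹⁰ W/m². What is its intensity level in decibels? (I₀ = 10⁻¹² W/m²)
β = 10·log₁₀(I/I₀) = 29 dB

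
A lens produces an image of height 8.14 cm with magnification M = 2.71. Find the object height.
ho = |hi|/|M| = 3.004 cm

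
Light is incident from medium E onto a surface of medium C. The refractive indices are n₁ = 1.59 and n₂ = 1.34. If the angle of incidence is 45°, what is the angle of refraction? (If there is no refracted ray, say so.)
sin θ₂ = (n₁/n₂)·sin θ₁ = 0.839 → θ₂ = 57.04°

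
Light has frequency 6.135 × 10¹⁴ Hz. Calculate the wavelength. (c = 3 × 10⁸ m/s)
λ = c/f = 489 nm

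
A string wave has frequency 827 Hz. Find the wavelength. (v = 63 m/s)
λ = v/f = 0.07618 m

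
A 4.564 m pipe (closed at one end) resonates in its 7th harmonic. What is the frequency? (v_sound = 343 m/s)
fₙ = nv/(4L) = 131.5 Hz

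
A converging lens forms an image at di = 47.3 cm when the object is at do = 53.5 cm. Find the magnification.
M = −di/do = -0.8841 (inverted image)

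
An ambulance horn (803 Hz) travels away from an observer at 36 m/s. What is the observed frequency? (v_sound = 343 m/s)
f_obs = f·v/(v + v_s) = 726.7 Hz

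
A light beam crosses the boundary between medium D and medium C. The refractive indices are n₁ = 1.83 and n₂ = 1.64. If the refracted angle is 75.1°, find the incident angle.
sin θ₁ = (n₂/n₁)·sin θ₂ → θ₁ = 60°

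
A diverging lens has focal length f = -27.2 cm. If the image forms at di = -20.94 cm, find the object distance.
1/do = 1/f − 1/di → do = 90.99 cm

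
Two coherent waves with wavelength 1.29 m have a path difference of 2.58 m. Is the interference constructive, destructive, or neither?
constructive — path difference = 2λ, a whole number of wavelengths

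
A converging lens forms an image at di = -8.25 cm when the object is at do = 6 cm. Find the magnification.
M = −di/do = 1.375 (upright image)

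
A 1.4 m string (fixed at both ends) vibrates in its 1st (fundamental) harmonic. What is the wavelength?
λₙ = 2L/n = 2.8 m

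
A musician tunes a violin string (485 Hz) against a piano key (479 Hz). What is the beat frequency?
6 Hz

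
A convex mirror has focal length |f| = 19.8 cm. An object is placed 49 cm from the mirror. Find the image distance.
f = −19.8 cm (convex); 1/di = 1/f − 1/do → di = -14.1 cm (virtual image, behind mirror)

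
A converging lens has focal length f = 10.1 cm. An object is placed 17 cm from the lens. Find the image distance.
1/di = 1/f − 1/do → di = 24.88 cm (real image)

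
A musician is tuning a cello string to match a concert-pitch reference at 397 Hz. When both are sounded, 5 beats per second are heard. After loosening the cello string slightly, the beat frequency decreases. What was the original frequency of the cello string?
402 Hz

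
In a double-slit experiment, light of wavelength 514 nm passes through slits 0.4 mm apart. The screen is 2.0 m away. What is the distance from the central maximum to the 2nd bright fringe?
y = mλL/d = 5.14 mm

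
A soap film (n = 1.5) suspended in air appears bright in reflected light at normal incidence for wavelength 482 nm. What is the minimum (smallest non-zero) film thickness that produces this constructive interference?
2nt = (m − ½)λ with m = 1 → t = (m − ½)λ/(2n) = 80.33 nm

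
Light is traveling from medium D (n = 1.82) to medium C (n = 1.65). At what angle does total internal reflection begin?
θc = arcsin(n₂/n₁) = 65.04°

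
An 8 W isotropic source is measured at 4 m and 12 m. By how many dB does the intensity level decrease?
Δβ = 20·log₁₀(r₂/r₁) = 9.542 dB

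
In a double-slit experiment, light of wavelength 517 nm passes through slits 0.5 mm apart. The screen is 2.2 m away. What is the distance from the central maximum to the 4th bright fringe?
y = mλL/d = 9.099 mm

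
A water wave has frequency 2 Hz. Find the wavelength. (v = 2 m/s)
λ = v/f = 1 m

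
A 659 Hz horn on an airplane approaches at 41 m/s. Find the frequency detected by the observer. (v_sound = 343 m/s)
f_obs = f·v/(v − v_s) = 748.5 Hz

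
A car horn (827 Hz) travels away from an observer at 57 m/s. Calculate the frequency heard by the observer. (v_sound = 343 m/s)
f_obs = f·v/(v + v_s) = 709.2 Hz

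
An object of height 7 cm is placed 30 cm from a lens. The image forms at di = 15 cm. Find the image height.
hi = (-di/do) × ho = -3.5 cm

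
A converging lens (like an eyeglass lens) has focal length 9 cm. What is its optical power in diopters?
P = 1/f = 11.11 D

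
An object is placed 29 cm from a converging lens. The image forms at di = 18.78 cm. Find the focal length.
1/f = 1/do + 1/di → f = 11.4 cm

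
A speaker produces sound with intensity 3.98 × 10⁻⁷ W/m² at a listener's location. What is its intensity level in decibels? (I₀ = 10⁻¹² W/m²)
β = 10·log₁₀(I/I₀) = 56 dB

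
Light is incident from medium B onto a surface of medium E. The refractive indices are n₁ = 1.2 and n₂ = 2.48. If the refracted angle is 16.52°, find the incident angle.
sin θ₁ = (n₂/n₁)·sin θ₂ → θ₁ = 35.99°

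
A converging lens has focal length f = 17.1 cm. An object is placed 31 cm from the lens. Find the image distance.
1/di = 1/f − 1/do → di = 38.14 cm (real image)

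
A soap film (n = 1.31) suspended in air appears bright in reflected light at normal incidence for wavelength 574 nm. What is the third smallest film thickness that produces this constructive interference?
2nt = (m − ½)λ with m = 3 → t = (m − ½)λ/(2n) = 547.7 nm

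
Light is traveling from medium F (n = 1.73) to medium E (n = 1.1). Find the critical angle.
θc = arcsin(n₂/n₁) = 39.48°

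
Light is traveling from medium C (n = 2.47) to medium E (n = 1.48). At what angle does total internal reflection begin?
θc = arcsin(n₂/n₁) = 36.81°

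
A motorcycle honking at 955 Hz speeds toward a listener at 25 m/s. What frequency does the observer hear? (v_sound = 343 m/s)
f_obs = f·v/(v − v_s) = 1030 Hz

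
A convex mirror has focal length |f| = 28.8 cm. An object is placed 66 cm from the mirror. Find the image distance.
f = −28.8 cm (convex); 1/di = 1/f − 1/do → di = -20.05 cm (virtual image, behind mirror)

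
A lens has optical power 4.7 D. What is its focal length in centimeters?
f = 1/P = 21.28 cm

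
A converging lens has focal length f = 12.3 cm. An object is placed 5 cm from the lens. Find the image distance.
1/di = 1/f − 1/do → di = -8.425 cm (virtual image)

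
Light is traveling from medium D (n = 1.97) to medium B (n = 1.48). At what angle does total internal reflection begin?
θc = arcsin(n₂/n₁) = 48.7°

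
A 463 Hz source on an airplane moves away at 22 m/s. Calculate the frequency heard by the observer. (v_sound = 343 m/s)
f_obs = f·v/(v + v_s) = 435.1 Hz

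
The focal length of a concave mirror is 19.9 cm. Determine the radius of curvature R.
R = 2|f| = 39.8 cm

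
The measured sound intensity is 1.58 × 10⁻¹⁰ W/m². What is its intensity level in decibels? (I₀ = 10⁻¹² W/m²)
β = 10·log₁₀(I/I₀) = 21.99 dB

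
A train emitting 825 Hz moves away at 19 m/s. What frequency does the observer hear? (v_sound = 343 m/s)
f_obs = f·v/(v + v_s) = 781.7 Hz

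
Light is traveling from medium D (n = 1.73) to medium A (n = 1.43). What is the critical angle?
θc = arcsin(n₂/n₁) = 55.75°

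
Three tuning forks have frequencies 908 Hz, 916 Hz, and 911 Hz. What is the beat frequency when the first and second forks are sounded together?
8 Hz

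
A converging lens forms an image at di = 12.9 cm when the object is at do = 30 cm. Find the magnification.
M = −di/do = -0.43 (inverted image)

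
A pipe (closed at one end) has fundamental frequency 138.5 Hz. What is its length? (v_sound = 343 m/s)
L = v/(4f₁) = 0.6191 m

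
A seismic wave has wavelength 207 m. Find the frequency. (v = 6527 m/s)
f = v/λ = 31.53 Hz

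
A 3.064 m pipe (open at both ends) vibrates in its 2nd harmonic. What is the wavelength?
λₙ = 2L/n = 3.064 m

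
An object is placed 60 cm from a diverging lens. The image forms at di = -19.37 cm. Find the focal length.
1/f = 1/do + 1/di → f = -28.6 cm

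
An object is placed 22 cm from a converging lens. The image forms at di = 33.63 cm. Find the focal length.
1/f = 1/do + 1/di → f = 13.3 cm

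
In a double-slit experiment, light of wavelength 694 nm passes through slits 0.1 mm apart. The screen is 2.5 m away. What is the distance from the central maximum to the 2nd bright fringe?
y = mλL/d = 34.7 mm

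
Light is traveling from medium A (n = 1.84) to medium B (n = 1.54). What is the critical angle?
θc = arcsin(n₂/n₁) = 56.82°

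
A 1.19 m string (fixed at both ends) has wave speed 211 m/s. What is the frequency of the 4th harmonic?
fₙ = nv/(2L) = 354.6 Hz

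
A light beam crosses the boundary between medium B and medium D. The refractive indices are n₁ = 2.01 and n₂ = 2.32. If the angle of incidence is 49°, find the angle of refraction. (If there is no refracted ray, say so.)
sin θ₂ = (n₁/n₂)·sin θ₁ = 0.6539 → θ₂ = 40.83°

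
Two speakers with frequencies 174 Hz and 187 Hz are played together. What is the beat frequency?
13 Hz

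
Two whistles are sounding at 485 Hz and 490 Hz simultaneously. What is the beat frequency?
5 Hz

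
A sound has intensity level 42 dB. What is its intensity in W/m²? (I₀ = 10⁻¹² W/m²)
I = I₀·10^(β/10) = 1.58 × 10⁻⁸ W/m²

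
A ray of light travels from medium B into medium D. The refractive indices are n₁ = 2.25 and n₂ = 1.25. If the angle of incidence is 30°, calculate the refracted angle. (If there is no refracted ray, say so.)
sin θ₂ = (n₁/n₂)·sin θ₁ = 0.9 → θ₂ = 64.16°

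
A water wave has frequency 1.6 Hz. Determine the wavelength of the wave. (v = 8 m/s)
λ = v/f = 5 m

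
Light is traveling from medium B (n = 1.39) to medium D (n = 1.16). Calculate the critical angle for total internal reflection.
θc = arcsin(n₂/n₁) = 56.57°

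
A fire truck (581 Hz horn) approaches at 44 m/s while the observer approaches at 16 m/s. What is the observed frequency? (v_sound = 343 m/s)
f_obs = f·(v + v_o)/(v − v_s) = 697.6 Hz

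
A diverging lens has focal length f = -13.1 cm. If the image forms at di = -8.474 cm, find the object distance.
1/do = 1/f − 1/di → do = 24 cm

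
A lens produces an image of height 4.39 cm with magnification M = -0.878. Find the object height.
ho = |hi|/|M| = 5 cm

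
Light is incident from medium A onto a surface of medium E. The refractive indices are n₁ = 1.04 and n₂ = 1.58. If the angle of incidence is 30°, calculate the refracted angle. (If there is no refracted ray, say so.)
sin θ₂ = (n₁/n₂)·sin θ₁ = 0.3291 → θ₂ = 19.22°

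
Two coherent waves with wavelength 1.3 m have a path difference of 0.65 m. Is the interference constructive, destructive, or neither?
destructive — path difference = 0.5λ, an odd multiple of λ/2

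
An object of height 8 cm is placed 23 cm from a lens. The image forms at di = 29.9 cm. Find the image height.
hi = (-di/do) × ho = -10.4 cm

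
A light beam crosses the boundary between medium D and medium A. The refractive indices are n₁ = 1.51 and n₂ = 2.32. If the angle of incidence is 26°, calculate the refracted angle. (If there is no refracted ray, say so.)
sin θ₂ = (n₁/n₂)·sin θ₁ = 0.2853 → θ₂ = 16.58°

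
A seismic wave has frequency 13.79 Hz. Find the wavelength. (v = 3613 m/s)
λ = v/f = 262 m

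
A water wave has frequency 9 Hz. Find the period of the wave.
T = 1/f = 0.1111 s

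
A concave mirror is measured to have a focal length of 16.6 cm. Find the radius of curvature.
R = 2|f| = 33.2 cm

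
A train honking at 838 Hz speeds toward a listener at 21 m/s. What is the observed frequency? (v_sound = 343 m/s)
f_obs = f·v/(v − v_s) = 892.7 Hz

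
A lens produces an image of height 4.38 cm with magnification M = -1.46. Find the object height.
ho = |hi|/|M| = 3 cm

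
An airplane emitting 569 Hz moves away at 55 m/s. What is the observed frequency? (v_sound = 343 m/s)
f_obs = f·v/(v + v_s) = 490.4 Hz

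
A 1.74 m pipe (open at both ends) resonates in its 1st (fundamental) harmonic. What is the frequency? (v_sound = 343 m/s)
fₙ = nv/(2L) = 98.56 Hz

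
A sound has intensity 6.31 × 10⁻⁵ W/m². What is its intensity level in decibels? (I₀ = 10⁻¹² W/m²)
β = 10·log₁₀(I/I₀) = 78 dB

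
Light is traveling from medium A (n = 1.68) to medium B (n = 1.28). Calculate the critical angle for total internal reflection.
θc = arcsin(n₂/n₁) = 49.63°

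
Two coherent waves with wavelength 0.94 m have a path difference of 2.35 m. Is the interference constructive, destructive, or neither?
destructive — path difference = 2.5λ, an odd multiple of λ/2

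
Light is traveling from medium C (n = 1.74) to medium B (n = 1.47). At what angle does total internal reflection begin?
θc = arcsin(n₂/n₁) = 57.65°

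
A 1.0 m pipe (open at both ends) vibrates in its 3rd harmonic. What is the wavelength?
λₙ = 2L/n = 0.6667 m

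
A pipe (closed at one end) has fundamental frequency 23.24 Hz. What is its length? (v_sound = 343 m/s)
L = v/(4f₁) = 3.69 m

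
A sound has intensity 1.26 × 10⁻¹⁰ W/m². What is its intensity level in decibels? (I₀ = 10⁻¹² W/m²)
β = 10·log₁₀(I/I₀) = 21 dB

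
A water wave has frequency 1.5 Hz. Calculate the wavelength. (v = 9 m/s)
λ = v/f = 6 m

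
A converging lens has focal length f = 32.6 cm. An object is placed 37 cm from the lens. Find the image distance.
1/di = 1/f − 1/do → di = 274.1 cm (real image)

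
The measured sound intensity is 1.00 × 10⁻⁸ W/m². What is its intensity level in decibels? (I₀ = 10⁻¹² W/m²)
β = 10·log₁₀(I/I₀) = 40 dB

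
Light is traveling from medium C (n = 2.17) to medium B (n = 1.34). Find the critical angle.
θc = arcsin(n₂/n₁) = 38.13°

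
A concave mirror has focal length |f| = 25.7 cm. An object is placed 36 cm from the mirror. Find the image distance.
f = +25.7 cm (concave); 1/di = 1/f − 1/do → di = 89.83 cm (real image, in front of mirror)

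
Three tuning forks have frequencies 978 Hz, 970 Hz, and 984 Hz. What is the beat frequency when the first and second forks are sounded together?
8 Hz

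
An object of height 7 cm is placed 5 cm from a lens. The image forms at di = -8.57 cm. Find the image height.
hi = (-di/do) × ho = 12 cm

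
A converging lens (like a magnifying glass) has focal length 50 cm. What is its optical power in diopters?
P = 1/f = 2 D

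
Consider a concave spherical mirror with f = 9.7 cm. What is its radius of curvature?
R = 2|f| = 19.4 cm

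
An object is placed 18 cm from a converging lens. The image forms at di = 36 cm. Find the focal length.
1/f = 1/do + 1/di → f = 12 cm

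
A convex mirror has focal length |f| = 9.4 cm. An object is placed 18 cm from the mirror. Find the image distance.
f = −9.4 cm (convex); 1/di = 1/f − 1/do → di = -6.175 cm (virtual image, behind mirror)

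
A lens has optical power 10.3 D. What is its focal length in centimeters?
f = 1/P = 9.709 cm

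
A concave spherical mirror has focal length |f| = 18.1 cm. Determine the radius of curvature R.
R = 2|f| = 36.2 cm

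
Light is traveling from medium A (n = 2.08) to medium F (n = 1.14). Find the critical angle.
θc = arcsin(n₂/n₁) = 33.24°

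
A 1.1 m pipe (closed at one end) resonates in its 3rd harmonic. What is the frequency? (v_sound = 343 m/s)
fₙ = nv/(4L) = 233.9 Hz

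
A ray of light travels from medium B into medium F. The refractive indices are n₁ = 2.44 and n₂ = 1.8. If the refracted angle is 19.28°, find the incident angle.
sin θ₁ = (n₂/n₁)·sin θ₂ → θ₁ = 14.1°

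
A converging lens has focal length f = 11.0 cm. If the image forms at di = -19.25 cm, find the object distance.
1/do = 1/f − 1/di → do = 7 cm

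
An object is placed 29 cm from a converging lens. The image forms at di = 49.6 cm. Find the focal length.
1/f = 1/do + 1/di → f = 18.3 cm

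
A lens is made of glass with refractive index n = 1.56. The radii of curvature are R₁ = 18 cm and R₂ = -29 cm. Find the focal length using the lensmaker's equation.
1/f = (n − 1)(1/R₁ − 1/R₂) → f = 19.83 cm (converging lens)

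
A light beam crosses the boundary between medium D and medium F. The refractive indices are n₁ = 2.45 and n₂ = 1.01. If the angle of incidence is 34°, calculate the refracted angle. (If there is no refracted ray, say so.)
sin θ₂ = (n₁/n₂)·sin θ₁ = 1.356 > 1, so there is no refracted ray — the light undergoes total internal reflection.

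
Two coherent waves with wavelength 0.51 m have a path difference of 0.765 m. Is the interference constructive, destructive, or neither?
destructive — path difference = 1.5λ, an odd multiple of λ/2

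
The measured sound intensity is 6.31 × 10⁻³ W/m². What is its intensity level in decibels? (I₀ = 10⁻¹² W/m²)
β = 10·log₁₀(I/I₀) = 98 dB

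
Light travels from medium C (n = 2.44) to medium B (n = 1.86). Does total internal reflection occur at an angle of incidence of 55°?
θc = arcsin(n₂/n₁) = 49.67°; 55° > θc, so yes — total internal reflection.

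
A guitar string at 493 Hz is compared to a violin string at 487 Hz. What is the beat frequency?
6 Hz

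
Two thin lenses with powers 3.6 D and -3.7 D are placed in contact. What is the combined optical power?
P_total = P₁ + P₂ = -0.1 D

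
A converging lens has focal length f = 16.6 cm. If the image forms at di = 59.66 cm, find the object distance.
1/do = 1/f − 1/di → do = 23 cm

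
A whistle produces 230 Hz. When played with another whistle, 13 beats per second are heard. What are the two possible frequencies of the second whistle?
f₂ = 230 ± 13 Hz → 243 Hz or 217 Hz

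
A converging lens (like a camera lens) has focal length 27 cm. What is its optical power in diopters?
P = 1/f = 3.704 D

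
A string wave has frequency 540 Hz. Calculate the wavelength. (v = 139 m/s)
λ = v/f = 0.2574 m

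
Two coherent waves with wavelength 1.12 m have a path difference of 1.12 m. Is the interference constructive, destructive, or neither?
constructive — path difference = 1λ, a whole number of wavelengths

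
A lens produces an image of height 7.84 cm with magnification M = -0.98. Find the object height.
ho = |hi|/|M| = 8 cm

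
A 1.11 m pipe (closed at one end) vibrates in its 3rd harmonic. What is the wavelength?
λₙ = 4L/n = 1.48 m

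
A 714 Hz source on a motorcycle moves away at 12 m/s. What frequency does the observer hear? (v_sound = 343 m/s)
f_obs = f·v/(v + v_s) = 689.9 Hz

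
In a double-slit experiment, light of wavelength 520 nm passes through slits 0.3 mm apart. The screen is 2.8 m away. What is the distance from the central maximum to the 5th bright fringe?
y = mλL/d = 24.27 mm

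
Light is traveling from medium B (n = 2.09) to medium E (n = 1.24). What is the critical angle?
θc = arcsin(n₂/n₁) = 36.39°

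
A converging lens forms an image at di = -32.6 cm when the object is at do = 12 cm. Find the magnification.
M = −di/do = 2.717 (upright image)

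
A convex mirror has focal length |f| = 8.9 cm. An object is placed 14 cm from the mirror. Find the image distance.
f = −8.9 cm (convex); 1/di = 1/f − 1/do → di = -5.441 cm (virtual image, behind mirror)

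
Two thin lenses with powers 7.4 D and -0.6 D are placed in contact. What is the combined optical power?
P_total = P₁ + P₂ = 6.8 D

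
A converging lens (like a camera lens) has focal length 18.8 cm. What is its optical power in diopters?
P = 1/f = 5.319 D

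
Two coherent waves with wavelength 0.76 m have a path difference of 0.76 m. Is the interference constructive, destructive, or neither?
constructive — path difference = 1λ, a whole number of wavelengths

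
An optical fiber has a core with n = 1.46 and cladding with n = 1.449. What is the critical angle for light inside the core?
θc = arcsin(n_cladding/n_core) = 82.96°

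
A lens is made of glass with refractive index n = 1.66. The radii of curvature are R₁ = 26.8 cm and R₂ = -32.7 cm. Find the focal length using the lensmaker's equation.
1/f = (n − 1)(1/R₁ − 1/R₂) → f = 22.32 cm (converging lens)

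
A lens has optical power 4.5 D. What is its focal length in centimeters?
f = 1/P = 22.22 cm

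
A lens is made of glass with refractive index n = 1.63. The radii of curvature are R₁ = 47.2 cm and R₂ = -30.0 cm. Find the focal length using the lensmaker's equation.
1/f = (n − 1)(1/R₁ − 1/R₂) → f = 29.11 cm (converging lens)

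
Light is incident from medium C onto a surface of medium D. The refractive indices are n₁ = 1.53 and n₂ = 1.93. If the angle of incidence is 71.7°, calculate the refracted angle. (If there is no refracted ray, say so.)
sin θ₂ = (n₁/n₂)·sin θ₁ = 0.7527 → θ₂ = 48.82°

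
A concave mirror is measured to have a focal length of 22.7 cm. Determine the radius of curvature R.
R = 2|f| = 45.4 cm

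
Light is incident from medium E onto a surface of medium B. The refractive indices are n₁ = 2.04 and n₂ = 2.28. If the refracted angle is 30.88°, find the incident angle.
sin θ₁ = (n₂/n₁)·sin θ₂ → θ₁ = 35°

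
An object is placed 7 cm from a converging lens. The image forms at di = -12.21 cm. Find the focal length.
1/f = 1/do + 1/di → f = 16.4 cm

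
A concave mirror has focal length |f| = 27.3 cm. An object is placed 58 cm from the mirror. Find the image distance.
f = +27.3 cm (concave); 1/di = 1/f − 1/do → di = 51.58 cm (real image, in front of mirror)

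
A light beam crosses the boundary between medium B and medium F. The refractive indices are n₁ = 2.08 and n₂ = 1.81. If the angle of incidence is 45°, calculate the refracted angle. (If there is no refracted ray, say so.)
sin θ₂ = (n₁/n₂)·sin θ₁ = 0.8126 → θ₂ = 54.35°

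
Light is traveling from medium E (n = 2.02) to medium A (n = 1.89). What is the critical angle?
θc = arcsin(n₂/n₁) = 69.33°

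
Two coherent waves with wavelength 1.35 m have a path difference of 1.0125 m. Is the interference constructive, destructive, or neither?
neither (partial) — path difference = 0.75λ, neither a whole number of wavelengths nor an odd multiple of λ/2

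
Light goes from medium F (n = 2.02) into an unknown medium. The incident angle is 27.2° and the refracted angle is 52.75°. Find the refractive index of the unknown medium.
n₂ = n₁·sin θ₁ / sin θ₂ = 1.16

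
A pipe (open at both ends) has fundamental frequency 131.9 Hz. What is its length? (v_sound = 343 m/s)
L = v/(2f₁) = 1.3 m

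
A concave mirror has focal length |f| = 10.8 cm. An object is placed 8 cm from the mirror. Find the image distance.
f = +10.8 cm (concave); 1/di = 1/f − 1/do → di = -30.86 cm (virtual image, behind mirror)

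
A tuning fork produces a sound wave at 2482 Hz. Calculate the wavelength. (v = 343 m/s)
λ = v/f = 0.1382 m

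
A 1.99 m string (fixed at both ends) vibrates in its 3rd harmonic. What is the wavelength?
λₙ = 2L/n = 1.327 m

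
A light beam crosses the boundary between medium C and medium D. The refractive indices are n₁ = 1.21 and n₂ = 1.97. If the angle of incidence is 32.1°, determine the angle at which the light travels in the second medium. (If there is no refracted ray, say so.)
sin θ₂ = (n₁/n₂)·sin θ₁ = 0.3264 → θ₂ = 19.05°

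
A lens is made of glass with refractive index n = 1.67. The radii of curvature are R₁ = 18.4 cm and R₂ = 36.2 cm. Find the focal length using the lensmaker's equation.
1/f = (n − 1)(1/R₁ − 1/R₂) → f = 55.85 cm (converging lens)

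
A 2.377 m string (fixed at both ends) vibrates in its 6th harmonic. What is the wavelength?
λₙ = 2L/n = 0.7923 m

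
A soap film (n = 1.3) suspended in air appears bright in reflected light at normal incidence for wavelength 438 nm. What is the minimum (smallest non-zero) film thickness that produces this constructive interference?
2nt = (m − ½)λ with m = 1 → t = (m − ½)λ/(2n) = 84.23 nm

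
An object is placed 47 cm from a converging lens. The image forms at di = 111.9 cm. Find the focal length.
1/f = 1/do + 1/di → f = 33.1 cm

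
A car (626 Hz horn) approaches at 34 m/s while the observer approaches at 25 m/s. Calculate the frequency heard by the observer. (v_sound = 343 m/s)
f_obs = f·(v + v_o)/(v − v_s) = 745.5 Hz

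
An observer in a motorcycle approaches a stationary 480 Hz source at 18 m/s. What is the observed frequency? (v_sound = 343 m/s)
f_obs = f·(v + v_o)/v = 505.2 Hz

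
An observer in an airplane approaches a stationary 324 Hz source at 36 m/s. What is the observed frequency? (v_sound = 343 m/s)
f_obs = f·(v + v_o)/v = 358 Hz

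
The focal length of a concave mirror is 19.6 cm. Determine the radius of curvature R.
R = 2|f| = 39.2 cm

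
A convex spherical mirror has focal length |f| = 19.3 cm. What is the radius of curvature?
R = 2|f| = 38.6 cm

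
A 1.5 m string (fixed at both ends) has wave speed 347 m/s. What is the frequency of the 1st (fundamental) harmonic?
fₙ = nv/(2L) = 115.7 Hz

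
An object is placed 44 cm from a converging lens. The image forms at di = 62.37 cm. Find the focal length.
1/f = 1/do + 1/di → f = 25.8 cm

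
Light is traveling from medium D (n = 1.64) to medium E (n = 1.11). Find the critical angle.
θc = arcsin(n₂/n₁) = 42.6°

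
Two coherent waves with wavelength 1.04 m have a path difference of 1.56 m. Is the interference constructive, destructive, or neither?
destructive — path difference = 1.5λ, an odd multiple of λ/2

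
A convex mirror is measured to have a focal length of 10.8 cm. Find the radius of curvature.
R = 2|f| = 21.6 cm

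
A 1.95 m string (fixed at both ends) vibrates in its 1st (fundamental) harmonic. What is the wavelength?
λₙ = 2L/n = 3.9 m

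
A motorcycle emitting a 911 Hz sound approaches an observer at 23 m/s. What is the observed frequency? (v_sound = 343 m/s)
f_obs = f·v/(v − v_s) = 976.5 Hz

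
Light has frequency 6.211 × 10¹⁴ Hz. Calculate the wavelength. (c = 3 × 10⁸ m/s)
λ = c/f = 483 nm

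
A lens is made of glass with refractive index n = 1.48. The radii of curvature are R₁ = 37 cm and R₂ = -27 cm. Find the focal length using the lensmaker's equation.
1/f = (n − 1)(1/R₁ − 1/R₂) → f = 32.52 cm (converging lens)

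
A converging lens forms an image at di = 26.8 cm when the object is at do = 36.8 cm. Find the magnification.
M = −di/do = -0.7283 (inverted image)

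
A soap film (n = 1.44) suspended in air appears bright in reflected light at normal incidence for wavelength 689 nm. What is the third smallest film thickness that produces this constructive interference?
2nt = (m − ½)λ with m = 3 → t = (m − ½)λ/(2n) = 598.1 nm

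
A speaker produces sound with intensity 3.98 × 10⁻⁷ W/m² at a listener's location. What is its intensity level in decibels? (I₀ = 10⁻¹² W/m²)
β = 10·log₁₀(I/I₀) = 56 dB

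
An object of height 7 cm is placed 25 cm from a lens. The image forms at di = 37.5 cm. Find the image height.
hi = (-di/do) × ho = -10.5 cm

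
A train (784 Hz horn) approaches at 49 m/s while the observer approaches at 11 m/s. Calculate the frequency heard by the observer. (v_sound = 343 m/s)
f_obs = f·(v + v_o)/(v − v_s) = 944 Hz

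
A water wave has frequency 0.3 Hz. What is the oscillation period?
T = 1/f = 3.333 s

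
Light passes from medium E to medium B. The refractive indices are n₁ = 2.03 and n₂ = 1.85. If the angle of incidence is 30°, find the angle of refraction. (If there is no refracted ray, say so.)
sin θ₂ = (n₁/n₂)·sin θ₁ = 0.5486 → θ₂ = 33.27°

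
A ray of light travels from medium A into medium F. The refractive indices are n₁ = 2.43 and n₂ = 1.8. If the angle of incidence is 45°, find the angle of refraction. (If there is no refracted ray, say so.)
sin θ₂ = (n₁/n₂)·sin θ₁ = 0.9546 → θ₂ = 72.67°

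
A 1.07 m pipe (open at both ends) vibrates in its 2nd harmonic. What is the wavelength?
λₙ = 2L/n = 1.07 m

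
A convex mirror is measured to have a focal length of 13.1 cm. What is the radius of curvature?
R = 2|f| = 26.2 cm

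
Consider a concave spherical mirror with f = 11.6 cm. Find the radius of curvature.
R = 2|f| = 23.2 cm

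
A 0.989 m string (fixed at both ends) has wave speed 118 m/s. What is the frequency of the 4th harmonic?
fₙ = nv/(2L) = 238.6 Hz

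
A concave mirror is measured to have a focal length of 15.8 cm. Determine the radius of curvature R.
R = 2|f| = 31.6 cm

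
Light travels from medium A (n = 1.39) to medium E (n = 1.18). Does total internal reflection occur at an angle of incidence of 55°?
θc = arcsin(n₂/n₁) = 58.09°; 55° < θc, so no — the ray refracts.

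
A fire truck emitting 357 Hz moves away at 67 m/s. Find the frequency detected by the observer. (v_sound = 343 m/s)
f_obs = f·v/(v + v_s) = 298.7 Hz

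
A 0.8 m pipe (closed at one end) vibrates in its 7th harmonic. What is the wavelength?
λₙ = 4L/n = 0.4571 m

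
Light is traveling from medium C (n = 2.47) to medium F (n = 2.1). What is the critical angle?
θc = arcsin(n₂/n₁) = 58.23°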